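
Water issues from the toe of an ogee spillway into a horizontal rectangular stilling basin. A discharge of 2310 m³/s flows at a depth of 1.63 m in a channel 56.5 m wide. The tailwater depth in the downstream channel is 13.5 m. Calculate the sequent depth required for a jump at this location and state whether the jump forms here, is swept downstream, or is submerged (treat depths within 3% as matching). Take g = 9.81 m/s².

y₂ = 13.7 m; the jump forms here

q = Q/b = 2310/56.5 = 40.9 m²/s; V₁ = q/y₁ = 25.1 m/s. Fr₁ = V₁/√(g·y₁) = 6.27.
From the momentum equation for a rectangular channel, y₂/y₁ = ½[√(1 + 8Fr₁²) − 1] = ½[√315.8 − 1] = 8.38.
y₂ = 8.38 × 1.63 = 13.7 m.
Tailwater y_tw = 13.5 m: y_tw ≈ y₂, so the jump forms here.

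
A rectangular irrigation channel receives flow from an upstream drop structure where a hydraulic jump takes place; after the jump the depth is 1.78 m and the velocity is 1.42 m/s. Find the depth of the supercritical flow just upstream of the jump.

Fr₂ = V₂/√(g·y₂) = 1.42/√(9.81×1.78) = 0.340.
Since the conjugate-depth ratio holds either way, y₁/y₂ = ½[√(1 + 8Fr₂²) − 1] = ½[√1.924 − 1] = 0.194.
y₁ = 0.194 × 1.78 = 0.344 m.

y₁ = 0.344 m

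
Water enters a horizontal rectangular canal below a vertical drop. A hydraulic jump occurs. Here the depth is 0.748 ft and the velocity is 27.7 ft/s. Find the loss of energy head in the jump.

ΔE = 6.84 ft

Fr₁ = V₁/√(g·y₁) = 27.7/√(32.2×0.748) = 5.64.
Sequent-depth ratio: y₂/y₁ = ½[√(1 + 8Fr₁²) − 1] = ½[√255.9 − 1] = 7.50.
y₂ = 7.50 × 0.748 = 5.61 ft.
Head loss: ΔE = (y₂ − y₁)³/(4y₁y₂) = (5.61 − 0.748)³/(4×0.748×5.61) = 115/16.8 = 6.84 ft.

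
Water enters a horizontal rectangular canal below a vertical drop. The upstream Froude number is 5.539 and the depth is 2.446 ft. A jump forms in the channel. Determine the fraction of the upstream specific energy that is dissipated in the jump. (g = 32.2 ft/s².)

Fr₁ = 5.539 (given).
Sequent-depth ratio: y₂/y₁ = ½[√(1 + 8Fr₁²) − 1] = ½[√246.44 − 1] = 7.349.
y₂ = 7.349 × 2.446 = 17.98 ft.
E₁ = y₁(1 + Fr₁²/2) = 2.446×(1 + 5.539²/2) = 39.97 ft. ΔE = (y₂ − y₁)³/(4y₁y₂) = 21.30 ft. ΔE/E₁ = 21.30/39.97 = 0.533.

ΔE/E₁ = 0.533 (53.3%)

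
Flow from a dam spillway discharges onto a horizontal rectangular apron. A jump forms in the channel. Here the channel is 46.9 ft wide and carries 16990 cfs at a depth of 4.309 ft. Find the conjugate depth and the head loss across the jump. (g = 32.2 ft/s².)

q = Q/b = 16990/46.9 = 362.3 ft²/s; V₁ = q/y₁ = 84.07 ft/s. Fr₁ = V₁/√(g·y₁) = 7.137.
Sequent-depth ratio: y₂/y₁ = ½[√(1 + 8Fr₁²) − 1] = ½[√408.52 − 1] = 9.606.
y₂ = 9.606 × 4.309 = 41.39 ft.
V₂ = q/y₂ = 362.3/41.39 = 8.752 ft/s. E₁ = y₁ + V₁²/2g = 114.1 ft; E₂ = y₂ + V₂²/2g = 42.58 ft. ΔE = E₁ − E₂ = 71.48 ft.

y₂ = 41.39 ft; ΔE = 71.48 ft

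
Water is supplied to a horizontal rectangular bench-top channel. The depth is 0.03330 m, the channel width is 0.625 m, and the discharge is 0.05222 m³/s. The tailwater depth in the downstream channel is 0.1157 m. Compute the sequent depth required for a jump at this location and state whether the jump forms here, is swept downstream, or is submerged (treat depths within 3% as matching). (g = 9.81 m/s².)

y₂ = 0.1908 m; the jump is swept downstream

q = Q/b = 0.05222/0.625 = 0.08355 m²/s; V₁ = q/y₁ = 2.509 m/s. Fr₁ = V₁/√(g·y₁) = 4.390.
Sequent-depth ratio: y₂/y₁ = ½[√(1 + 8Fr₁²) − 1] = ½[√155.17 − 1] = 5.728.
y₂ = 5.728 × 0.03330 = 0.1908 m.
Tailwater y_tw = 0.1157 m: y_tw < y₂, so the jump is swept downstream.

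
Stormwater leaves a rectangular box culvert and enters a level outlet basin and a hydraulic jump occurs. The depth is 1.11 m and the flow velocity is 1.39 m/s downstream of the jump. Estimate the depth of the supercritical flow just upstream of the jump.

y₁ = 0.308 m

Fr₂ = V₂/√(g·y₂) = 1.39/√(9.81×1.11) = 0.421.
Since the conjugate-depth ratio holds either way, y₁/y₂ = ½[√(1 + 8Fr₂²) − 1] = ½[√2.419 − 1] = 0.278.
y₁ = 0.278 × 1.11 = 0.308 m.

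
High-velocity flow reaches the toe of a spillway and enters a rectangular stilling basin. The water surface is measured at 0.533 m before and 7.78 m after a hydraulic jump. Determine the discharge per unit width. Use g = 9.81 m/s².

For a rectangular channel the momentum equation gives q² = ½·g·y₁·y₂·(y₁ + y₂) = ½×9.81×0.533×7.78×8.31 = 169.
q = √169 = 13.0 m²/s.

q = 13.0 m²/s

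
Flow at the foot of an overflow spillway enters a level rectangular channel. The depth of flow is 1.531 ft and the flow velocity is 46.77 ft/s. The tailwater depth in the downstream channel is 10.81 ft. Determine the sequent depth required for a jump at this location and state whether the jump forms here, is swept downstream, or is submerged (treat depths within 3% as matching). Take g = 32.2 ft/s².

Fr₁ = V₁/√(g·y₁) = 46.77/√(32.2×1.531) = 6.661.
Sequent-depth ratio: y₂/y₁ = ½[√(1 + 8Fr₁²) − 1] = ½[√355.97 − 1] = 8.934.
y₂ = 8.934 × 1.531 = 13.68 ft.
Tailwater y_tw = 10.81 ft: y_tw < y₂, so the jump is swept downstream.

y₂ = 13.68 ft; the jump is swept downstream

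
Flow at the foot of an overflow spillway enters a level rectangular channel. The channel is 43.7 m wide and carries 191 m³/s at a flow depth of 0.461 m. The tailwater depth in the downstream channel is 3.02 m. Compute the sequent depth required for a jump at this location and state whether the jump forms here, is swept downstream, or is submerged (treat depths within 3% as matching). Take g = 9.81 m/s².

q = Q/b = 191/43.7 = 4.37 m²/s; V₁ = q/y₁ = 9.48 m/s. Fr₁ = V₁/√(g·y₁) = 4.46.
Bélanger equation: y₂/y₁ = ½[√(1 + 8Fr₁²) − 1] = ½[√160.0 − 1] = 5.82.
y₂ = 5.82 × 0.461 = 2.69 m.
Tailwater y_tw = 3.02 m: y_tw > y₂, so the jump is submerged.

y₂ = 2.69 m; the jump is submerged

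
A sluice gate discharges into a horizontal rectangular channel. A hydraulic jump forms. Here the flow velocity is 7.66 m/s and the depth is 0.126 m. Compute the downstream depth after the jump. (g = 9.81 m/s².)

y₂ = 1.17 m

Fr₁ = V₁/√(g·y₁) = 7.66/√(9.81×0.126) = 6.89.
By Bélanger, y₂/y₁ = ½[√(1 + 8Fr₁²) − 1] = ½[√380.8 − 1] = 9.26.
y₂ = 9.26 × 0.126 = 1.17 m.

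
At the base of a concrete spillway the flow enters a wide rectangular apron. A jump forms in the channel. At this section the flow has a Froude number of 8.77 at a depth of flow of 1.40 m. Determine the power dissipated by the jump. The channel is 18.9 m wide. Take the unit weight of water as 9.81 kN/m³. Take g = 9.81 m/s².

P = 322117 kW

Fr₁ = 8.77 (given).
Sequent-depth ratio: y₂/y₁ = ½[√(1 + 8Fr₁²) − 1] = ½[√616.3 − 1] = 11.9.
y₂ = 11.9 × 1.40 = 16.7 m.
Head loss: ΔE = (y₂ − y₁)³/(4y₁y₂) = (16.7 − 1.40)³/(4×1.40×16.7) = 3566/93.4 = 38.2 m.
V₁ = Fr₁·√(g·y₁) = 8.77×√(9.81×1.40) = 32.5 m/s; q = V₁·y₁ = 45.5 m²/s. Q = q·b = 45.5 × 18.9 = 860 m³/s. P = γ·Q·ΔE = 9.81 × 860 × 38.2 = 322117 kW.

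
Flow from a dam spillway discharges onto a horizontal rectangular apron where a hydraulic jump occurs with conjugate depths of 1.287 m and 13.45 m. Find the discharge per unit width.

q = 35.37 m²/s

For a rectangular channel the momentum equation gives q² = ½·g·y₁·y₂·(y₁ + y₂) = ½×9.81×1.287×13.45×14.74 = 1251.
q = √1251 = 35.37 m²/s.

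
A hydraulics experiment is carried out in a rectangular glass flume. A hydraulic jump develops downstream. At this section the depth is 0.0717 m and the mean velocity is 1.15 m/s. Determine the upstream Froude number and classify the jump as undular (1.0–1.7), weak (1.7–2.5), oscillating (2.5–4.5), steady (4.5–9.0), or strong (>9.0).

Fr₁ = 1.37; undular jump

Fr₁ = V₁/√(g·y₁) = 1.15/√(9.81×0.0717) = 1.37.
Fr₁ = 1.37 lies in the undular range.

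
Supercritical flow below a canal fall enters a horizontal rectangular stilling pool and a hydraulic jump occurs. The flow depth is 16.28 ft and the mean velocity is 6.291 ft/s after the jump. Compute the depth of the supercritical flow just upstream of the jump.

y₁ = 2.169 ft

Fr₂ = V₂/√(g·y₂) = 6.291/√(32.2×16.28) = 0.2748.
Applying the sequent-depth relation in reverse, y₁/y₂ = ½[√(1 + 8Fr₂²) − 1] = ½[√1.6040 − 1] = 0.1332.
y₁ = 0.1332 × 16.28 = 2.169 ft.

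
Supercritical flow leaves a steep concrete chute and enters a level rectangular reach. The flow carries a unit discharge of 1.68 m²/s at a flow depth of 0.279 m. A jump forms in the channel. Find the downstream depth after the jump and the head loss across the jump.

V₁ = q/y₁ = 1.68/0.279 = 6.02 m/s. Fr₁ = V₁/√(g·y₁) = 6.02/√(9.81×0.279) = 3.64.
Conjugate-depth relation: y₂/y₁ = ½[√(1 + 8Fr₁²) − 1] = ½[√107.0 − 1] = 4.67.
y₂ = 4.67 × 0.279 = 1.30 m.
V₂ = q/y₂ = 1.68/1.30 = 1.29 m/s. E₁ = y₁ + V₁²/2g = 2.13 m; E₂ = y₂ + V₂²/2g = 1.39 m. ΔE = E₁ − E₂ = 0.739 m.

y₂ = 1.30 m; ΔE = 0.739 m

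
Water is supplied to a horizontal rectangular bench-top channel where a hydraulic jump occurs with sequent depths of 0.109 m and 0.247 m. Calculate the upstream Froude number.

For a rectangular channel the momentum equation gives q² = ½·g·y₁·y₂·(y₁ + y₂) = ½×9.81×0.109×0.247×0.356 = 0.0470.
q = √0.0470 = 0.217 m²/s.
V₁ = q/y₁ = 1.99 m/s; Fr₁ = V₁/√(g·y₁) = 1.92.

Fr₁ = 1.92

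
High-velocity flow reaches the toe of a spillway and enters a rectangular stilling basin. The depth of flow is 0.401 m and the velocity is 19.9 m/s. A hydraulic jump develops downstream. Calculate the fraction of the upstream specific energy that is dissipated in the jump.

ΔE/E₁ = 0.728 (72.8%)

Fr₁ = V₁/√(g·y₁) = 19.9/√(9.81×0.401) = 10.0.
Sequent-depth ratio: y₂/y₁ = ½[√(1 + 8Fr₁²) − 1] = ½[√806.3 − 1] = 13.7.
y₂ = 13.7 × 0.401 = 5.49 m.
E₁ = y₁ + V₁²/2g = 20.6 m. ΔE = (y₂ − y₁)³/(4y₁y₂) = 15.0 m. ΔE/E₁ = 15.0/20.6 = 0.728.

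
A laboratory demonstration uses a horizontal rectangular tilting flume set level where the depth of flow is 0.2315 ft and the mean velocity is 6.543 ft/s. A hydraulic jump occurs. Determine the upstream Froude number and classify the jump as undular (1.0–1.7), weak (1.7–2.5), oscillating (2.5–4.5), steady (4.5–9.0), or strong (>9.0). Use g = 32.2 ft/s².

Fr₁ = V₁/√(g·y₁) = 6.543/√(32.2×0.2315) = 2.396.
Fr₁ = 2.396 lies in the weak range.

Fr₁ = 2.396; weak jump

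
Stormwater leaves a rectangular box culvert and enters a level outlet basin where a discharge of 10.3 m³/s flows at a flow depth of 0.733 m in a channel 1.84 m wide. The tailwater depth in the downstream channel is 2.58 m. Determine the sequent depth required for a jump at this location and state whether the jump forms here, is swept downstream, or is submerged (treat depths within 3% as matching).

y₂ = 2.61 m; the jump forms here

q = Q/b = 10.3/1.84 = 5.60 m²/s; V₁ = q/y₁ = 7.64 m/s. Fr₁ = V₁/√(g·y₁) = 2.85.
Sequent-depth ratio: y₂/y₁ = ½[√(1 + 8Fr₁²) − 1] = ½[√65.89 − 1] = 3.56.
y₂ = 3.56 × 0.733 = 2.61 m.
Tailwater y_tw = 2.58 m: y_tw ≈ y₂, so the jump forms here.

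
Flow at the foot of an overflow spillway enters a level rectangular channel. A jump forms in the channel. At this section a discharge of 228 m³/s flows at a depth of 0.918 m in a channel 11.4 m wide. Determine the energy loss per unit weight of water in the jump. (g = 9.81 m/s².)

ΔE = 15.9 m

q = Q/b = 228/11.4 = 20.0 m²/s; V₁ = q/y₁ = 21.8 m/s. Fr₁ = V₁/√(g·y₁) = 7.26.
By Bélanger, y₂/y₁ = ½[√(1 + 8Fr₁²) − 1] = ½[√422.7 − 1] = 9.78.
y₂ = 9.78 × 0.918 = 8.98 m.
V₂ = q/y₂ = 20.0/8.98 = 2.23 m/s. E₁ = y₁ + V₁²/2g = 25.1 m; E₂ = y₂ + V₂²/2g = 9.23 m. ΔE = E₁ − E₂ = 15.9 m.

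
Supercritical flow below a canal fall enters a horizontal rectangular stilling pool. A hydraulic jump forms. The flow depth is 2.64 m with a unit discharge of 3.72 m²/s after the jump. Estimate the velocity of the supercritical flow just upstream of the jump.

V₂ = q/y₂ = 3.72/2.64 = 1.41 m/s; Fr₂ = V₂/√(g·y₂) = 0.277.
From the momentum equation (using Fr₂), y₁/y₂ = ½[√(1 + 8Fr₂²) − 1] = ½[√1.613 − 1] = 0.135.
y₁ = 0.135 × 2.64 = 0.357 m.
V₁ = q/y₁ = 3.72/0.357 = 10.4 m/s.

V₁ = 10.4 m/s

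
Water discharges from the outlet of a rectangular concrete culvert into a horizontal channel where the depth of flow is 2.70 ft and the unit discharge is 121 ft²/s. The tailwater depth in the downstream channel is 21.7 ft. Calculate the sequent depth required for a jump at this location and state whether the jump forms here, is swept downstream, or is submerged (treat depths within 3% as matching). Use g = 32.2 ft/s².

y₂ = 17.1 ft; the jump is submerged

V₁ = q/y₁ = 121/2.70 = 44.8 ft/s. Fr₁ = V₁/√(g·y₁) = 44.8/√(32.2×2.70) = 4.81.
Sequent-depth ratio: y₂/y₁ = ½[√(1 + 8Fr₁²) − 1] = ½[√185.8 − 1] = 6.32.
y₂ = 6.32 × 2.70 = 17.1 ft.
Tailwater y_tw = 21.7 ft: y_tw > y₂, so the jump is submerged.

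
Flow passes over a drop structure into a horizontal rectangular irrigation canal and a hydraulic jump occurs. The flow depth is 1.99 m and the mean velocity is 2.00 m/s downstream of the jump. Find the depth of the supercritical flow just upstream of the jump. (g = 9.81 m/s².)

Fr₂ = V₂/√(g·y₂) = 2.00/√(9.81×1.99) = 0.453.
The Bélanger relation is symmetric: y₁/y₂ = ½[√(1 + 8Fr₂²) − 1] = ½[√2.639 − 1] = 0.312.
y₁ = 0.312 × 1.99 = 0.621 m.

y₁ = 0.621 m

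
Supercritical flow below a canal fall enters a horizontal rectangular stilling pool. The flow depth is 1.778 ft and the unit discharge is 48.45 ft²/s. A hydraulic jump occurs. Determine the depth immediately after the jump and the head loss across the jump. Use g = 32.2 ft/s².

y₂ = 8.210 ft; ΔE = 4.557 ft

V₁ = q/y₁ = 48.45/1.778 = 27.25 ft/s. Fr₁ = V₁/√(g·y₁) = 27.25/√(32.2×1.778) = 3.601.
By Bélanger, y₂/y₁ = ½[√(1 + 8Fr₁²) − 1] = ½[√104.76 − 1] = 4.618.
y₂ = 4.618 × 1.778 = 8.210 ft.
V₂ = q/y₂ = 48.45/8.210 = 5.901 ft/s. E₁ = y₁ + V₁²/2g = 13.31 ft; E₂ = y₂ + V₂²/2g = 8.751 ft. ΔE = E₁ − E₂ = 4.557 ft.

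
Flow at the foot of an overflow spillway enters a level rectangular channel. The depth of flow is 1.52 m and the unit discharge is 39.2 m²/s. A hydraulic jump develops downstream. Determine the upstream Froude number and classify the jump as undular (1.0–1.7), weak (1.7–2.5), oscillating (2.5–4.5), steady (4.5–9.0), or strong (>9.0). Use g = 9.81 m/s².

Fr₁ = 6.68; steady jump

V₁ = q/y₁ = 39.2/1.52 = 25.8 m/s. Fr₁ = V₁/√(g·y₁) = 25.8/√(9.81×1.52) = 6.68.
Fr₁ = 6.68 lies in the steady range.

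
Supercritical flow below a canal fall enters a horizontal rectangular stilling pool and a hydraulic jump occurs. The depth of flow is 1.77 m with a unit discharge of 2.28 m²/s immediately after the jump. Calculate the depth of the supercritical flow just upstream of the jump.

y₁ = 0.291 m

V₂ = q/y₂ = 2.28/1.77 = 1.29 m/s; Fr₂ = V₂/√(g·y₂) = 0.309.
Since the conjugate-depth ratio holds either way, y₁/y₂ = ½[√(1 + 8Fr₂²) − 1] = ½[√1.764 − 1] = 0.164.
y₁ = 0.164 × 1.77 = 0.291 m.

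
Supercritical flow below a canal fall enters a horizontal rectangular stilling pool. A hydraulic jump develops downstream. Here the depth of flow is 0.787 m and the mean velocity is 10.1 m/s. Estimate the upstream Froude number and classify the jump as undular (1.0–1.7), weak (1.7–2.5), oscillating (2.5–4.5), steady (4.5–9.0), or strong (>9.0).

Fr₁ = 3.63; oscillating jump

Fr₁ = V₁/√(g·y₁) = 10.1/√(9.81×0.787) = 3.63.
Fr₁ = 3.63 lies in the oscillating range.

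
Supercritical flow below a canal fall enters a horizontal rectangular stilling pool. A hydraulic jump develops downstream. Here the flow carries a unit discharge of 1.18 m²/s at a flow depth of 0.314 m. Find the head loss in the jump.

V₁ = q/y₁ = 1.18/0.314 = 3.76 m/s. Fr₁ = V₁/√(g·y₁) = 3.76/√(9.81×0.314) = 2.14.
Sequent-depth ratio: y₂/y₁ = ½[√(1 + 8Fr₁²) − 1] = ½[√37.68 − 1] = 2.57.
y₂ = 2.57 × 0.314 = 0.807 m.
Head loss: ΔE = (y₂ − y₁)³/(4y₁y₂) = (0.807 − 0.314)³/(4×0.314×0.807) = 0.120/1.01 = 0.118 m.

ΔE = 0.118 m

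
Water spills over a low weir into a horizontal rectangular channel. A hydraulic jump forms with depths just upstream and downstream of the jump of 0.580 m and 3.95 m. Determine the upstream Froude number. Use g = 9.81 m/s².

For a rectangular channel the momentum equation gives q² = ½·g·y₁·y₂·(y₁ + y₂) = ½×9.81×0.580×3.95×4.53 = 50.9.
q = √50.9 = 7.13 m²/s.
V₁ = q/y₁ = 12.3 m/s; Fr₁ = V₁/√(g·y₁) = 5.16.

Fr₁ = 5.16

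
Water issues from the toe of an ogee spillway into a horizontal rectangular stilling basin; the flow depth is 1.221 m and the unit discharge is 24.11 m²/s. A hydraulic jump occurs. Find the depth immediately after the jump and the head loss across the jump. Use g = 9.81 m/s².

y₂ = 9.260 m; ΔE = 11.49 m

V₁ = q/y₁ = 24.11/1.221 = 19.75 m/s. Fr₁ = V₁/√(g·y₁) = 19.75/√(9.81×1.221) = 5.705.
From the momentum equation for a rectangular channel, y₂/y₁ = ½[√(1 + 8Fr₁²) − 1] = ½[√261.42 − 1] = 7.584.
y₂ = 7.584 × 1.221 = 9.260 m.
Head loss: ΔE = (y₂ − y₁)³/(4y₁y₂) = (9.260 − 1.221)³/(4×1.221×9.260) = 519.6/45.23 = 11.49 m.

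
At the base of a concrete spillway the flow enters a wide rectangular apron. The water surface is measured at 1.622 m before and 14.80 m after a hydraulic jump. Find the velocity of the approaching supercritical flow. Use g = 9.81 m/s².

For a rectangular channel the momentum equation gives q² = ½·g·y₁·y₂·(y₁ + y₂) = ½×9.81×1.622×14.80×16.42 = 1934.
q = √1934 = 43.97 m²/s.
V₁ = q/y₁ = 43.97/1.622 = 27.11 m/s.

V₁ = 27.11 m/s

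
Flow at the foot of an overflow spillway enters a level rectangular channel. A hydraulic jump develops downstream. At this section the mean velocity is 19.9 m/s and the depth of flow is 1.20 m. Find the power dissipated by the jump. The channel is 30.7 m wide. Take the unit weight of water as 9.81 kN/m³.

Fr₁ = V₁/√(g·y₁) = 19.9/√(9.81×1.20) = 5.80.
Bélanger equation: y₂/y₁ = ½[√(1 + 8Fr₁²) − 1] = ½[√270.1 − 1] = 7.72.
y₂ = 7.72 × 1.20 = 9.26 m.
Head loss: ΔE = (y₂ − y₁)³/(4y₁y₂) = (9.26 − 1.20)³/(4×1.20×9.26) = 524/44.5 = 11.8 m.
q = V₁·y₁ = 19.9 × 1.20 = 23.9 m²/s. Q = q·b = 23.9 × 30.7 = 733 m³/s. P = γ·Q·ΔE = 9.81 × 733 × 11.8 = 84748 kW.

P = 84748 kW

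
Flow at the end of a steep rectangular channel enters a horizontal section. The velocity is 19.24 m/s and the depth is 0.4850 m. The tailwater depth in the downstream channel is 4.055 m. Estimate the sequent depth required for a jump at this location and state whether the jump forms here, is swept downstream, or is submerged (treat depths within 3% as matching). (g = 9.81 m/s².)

Fr₁ = V₁/√(g·y₁) = 19.24/√(9.81×0.4850) = 8.821.
Sequent-depth ratio: y₂/y₁ = ½[√(1 + 8Fr₁²) − 1] = ½[√623.43 − 1] = 11.98.
y₂ = 11.98 × 0.4850 = 5.812 m.
Tailwater y_tw = 4.055 m: y_tw < y₂, so the jump is swept downstream.

y₂ = 5.812 m; the jump is swept downstream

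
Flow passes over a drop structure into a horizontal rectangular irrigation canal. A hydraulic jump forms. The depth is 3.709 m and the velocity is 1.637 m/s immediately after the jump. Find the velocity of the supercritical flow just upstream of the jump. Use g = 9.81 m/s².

Fr₂ = V₂/√(g·y₂) = 1.637/√(9.81×3.709) = 0.2714.
Since the conjugate-depth ratio holds either way, y₁/y₂ = ½[√(1 + 8Fr₂²) − 1] = ½[√1.5892 − 1] = 0.1303.
y₁ = 0.1303 × 3.709 = 0.4833 m.
V₁ = q/y₁ = 6.072/0.4833 = 12.56 m/s.

V₁ = 12.56 m/s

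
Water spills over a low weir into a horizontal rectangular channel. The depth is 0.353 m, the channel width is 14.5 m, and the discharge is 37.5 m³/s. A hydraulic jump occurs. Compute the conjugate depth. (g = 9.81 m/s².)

y₂ = 1.80 m

q = Q/b = 37.5/14.5 = 2.59 m²/s; V₁ = q/y₁ = 7.33 m/s. Fr₁ = V₁/√(g·y₁) = 3.94.
Sequent-depth ratio: y₂/y₁ = ½[√(1 + 8Fr₁²) − 1] = ½[√125.0 − 1] = 5.09.
y₂ = 5.09 × 0.353 = 1.80 m.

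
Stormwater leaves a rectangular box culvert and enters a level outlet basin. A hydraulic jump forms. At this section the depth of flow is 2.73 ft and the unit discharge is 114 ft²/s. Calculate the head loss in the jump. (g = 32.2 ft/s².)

ΔE = 13.1 ft

V₁ = q/y₁ = 114/2.73 = 41.8 ft/s. Fr₁ = V₁/√(g·y₁) = 41.8/√(32.2×2.73) = 4.45.
Sequent-depth ratio: y₂/y₁ = ½[√(1 + 8Fr₁²) − 1] = ½[√159.7 − 1] = 5.82.
y₂ = 5.82 × 2.73 = 15.9 ft.
V₂ = q/y₂ = 114/15.9 = 7.18 ft/s. E₁ = y₁ + V₁²/2g = 29.8 ft; E₂ = y₂ + V₂²/2g = 16.7 ft. ΔE = E₁ − E₂ = 13.1 ft.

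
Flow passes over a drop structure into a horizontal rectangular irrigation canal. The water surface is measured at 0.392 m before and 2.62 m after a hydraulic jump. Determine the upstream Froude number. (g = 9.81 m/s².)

For a rectangular channel the momentum equation gives q² = ½·g·y₁·y₂·(y₁ + y₂) = ½×9.81×0.392×2.62×3.01 = 15.2.
q = √15.2 = 3.90 m²/s.
V₁ = q/y₁ = 9.94 m/s; Fr₁ = V₁/√(g·y₁) = 5.07.

Fr₁ = 5.07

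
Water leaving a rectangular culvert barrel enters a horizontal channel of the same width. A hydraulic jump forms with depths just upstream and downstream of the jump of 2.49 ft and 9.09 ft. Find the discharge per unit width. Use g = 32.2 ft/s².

q = 65.0 ft²/s

For a rectangular channel the momentum equation gives q² = ½·g·y₁·y₂·(y₁ + y₂) = ½×32.2×2.49×9.09×11.6 = 4220.
q = √4220 = 65.0 ft²/s.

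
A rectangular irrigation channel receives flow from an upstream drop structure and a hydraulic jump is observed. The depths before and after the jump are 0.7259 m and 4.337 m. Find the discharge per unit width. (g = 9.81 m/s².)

For a rectangular channel the momentum equation gives q² = ½·g·y₁·y₂·(y₁ + y₂) = ½×9.81×0.7259×4.337×5.063 = 78.18.
q = √78.18 = 8.842 m²/s.

q = 8.842 m²/s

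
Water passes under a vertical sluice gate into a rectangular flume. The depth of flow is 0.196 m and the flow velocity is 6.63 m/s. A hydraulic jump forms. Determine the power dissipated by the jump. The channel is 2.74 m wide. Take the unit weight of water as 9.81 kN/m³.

Fr₁ = V₁/√(g·y₁) = 6.63/√(9.81×0.196) = 4.78.
From the momentum equation for a rectangular channel, y₂/y₁ = ½[√(1 + 8Fr₁²) − 1] = ½[√183.9 − 1] = 6.28.
y₂ = 6.28 × 0.196 = 1.23 m.
q = V₁·y₁ = 6.63 × 0.196 = 1.30 m²/s. V₂ = q/y₂ = 1.30/1.23 = 1.06 m/s. E₁ = y₁ + V₁²/2g = 2.44 m; E₂ = y₂ + V₂²/2g = 1.29 m. ΔE = E₁ − E₂ = 1.15 m.
Q = q·b = 1.30 × 2.74 = 3.56 m³/s. P = γ·Q·ΔE = 9.81 × 3.56 × 1.15 = 40.1 kW.

P = 40.1 kW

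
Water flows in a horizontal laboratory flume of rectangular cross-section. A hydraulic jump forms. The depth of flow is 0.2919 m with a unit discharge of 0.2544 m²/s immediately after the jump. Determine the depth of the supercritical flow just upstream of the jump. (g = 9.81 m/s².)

V₂ = q/y₂ = 0.2544/0.2919 = 0.8715 m/s; Fr₂ = V₂/√(g·y₂) = 0.5150.
Applying the sequent-depth relation in reverse, y₁/y₂ = ½[√(1 + 8Fr₂²) − 1] = ½[√3.1220 − 1] = 0.3835.
y₁ = 0.3835 × 0.2919 = 0.1119 m.

y₁ = 0.1119 m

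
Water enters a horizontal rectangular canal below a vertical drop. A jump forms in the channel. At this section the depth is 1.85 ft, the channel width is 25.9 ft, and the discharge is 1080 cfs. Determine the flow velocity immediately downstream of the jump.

q = Q/b = 1080/25.9 = 41.7 ft²/s; V₁ = q/y₁ = 22.5 ft/s. Fr₁ = V₁/√(g·y₁) = 2.92.
From the momentum equation for a rectangular channel, y₂/y₁ = ½[√(1 + 8Fr₁²) − 1] = ½[√69.23 − 1] = 3.66.
y₂ = 3.66 × 1.85 = 6.77 ft.
V₂ = q/y₂ = 41.7/6.77 = 6.16 ft/s.

V₂ = 6.16 ft/s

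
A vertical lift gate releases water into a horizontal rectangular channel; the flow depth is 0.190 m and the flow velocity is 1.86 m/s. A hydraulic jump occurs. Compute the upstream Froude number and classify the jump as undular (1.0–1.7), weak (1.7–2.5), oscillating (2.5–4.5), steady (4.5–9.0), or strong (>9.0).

Fr₁ = 1.36; undular jump

Fr₁ = V₁/√(g·y₁) = 1.86/√(9.81×0.190) = 1.36.
Fr₁ = 1.36 lies in the undular range.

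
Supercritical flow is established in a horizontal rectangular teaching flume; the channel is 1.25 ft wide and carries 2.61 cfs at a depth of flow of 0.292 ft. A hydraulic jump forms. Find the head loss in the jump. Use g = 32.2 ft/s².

ΔE = 0.159 ft

q = Q/b = 2.61/1.25 = 2.09 ft²/s; V₁ = q/y₁ = 7.15 ft/s. Fr₁ = V₁/√(g·y₁) = 2.33.
Bélanger equation: y₂/y₁ = ½[√(1 + 8Fr₁²) − 1] = ½[√44.51 − 1] = 2.84.
y₂ = 2.84 × 0.292 = 0.828 ft.
V₂ = q/y₂ = 2.09/0.828 = 2.52 ft/s. E₁ = y₁ + V₁²/2g = 1.09 ft; E₂ = y₂ + V₂²/2g = 0.927 ft. ΔE = E₁ − E₂ = 0.159 ft.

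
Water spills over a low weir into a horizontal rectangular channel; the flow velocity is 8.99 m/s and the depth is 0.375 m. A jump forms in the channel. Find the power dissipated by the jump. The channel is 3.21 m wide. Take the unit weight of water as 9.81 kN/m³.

Fr₁ = V₁/√(g·y₁) = 8.99/√(9.81×0.375) = 4.69.
Bélanger equation: y₂/y₁ = ½[√(1 + 8Fr₁²) − 1] = ½[√176.8 − 1] = 6.15.
y₂ = 6.15 × 0.375 = 2.31 m.
q = V₁·y₁ = 8.99 × 0.375 = 3.37 m²/s. V₂ = q/y₂ = 3.37/2.31 = 1.46 m/s. E₁ = y₁ + V₁²/2g = 4.49 m; E₂ = y₂ + V₂²/2g = 2.41 m. ΔE = E₁ − E₂ = 2.08 m.
Q = q·b = 3.37 × 3.21 = 10.8 m³/s. P = γ·Q·ΔE = 9.81 × 10.8 × 2.08 = 221 kW.

P = 221 kW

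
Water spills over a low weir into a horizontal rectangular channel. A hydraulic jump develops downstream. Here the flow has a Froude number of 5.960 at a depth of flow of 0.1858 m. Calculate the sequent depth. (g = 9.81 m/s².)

y₂ = 1.476 m

Fr₁ = 5.960 (given).
Bélanger equation: y₂/y₁ = ½[√(1 + 8Fr₁²) − 1] = ½[√285.17 − 1] = 7.944.
y₂ = 7.944 × 0.1858 = 1.476 m.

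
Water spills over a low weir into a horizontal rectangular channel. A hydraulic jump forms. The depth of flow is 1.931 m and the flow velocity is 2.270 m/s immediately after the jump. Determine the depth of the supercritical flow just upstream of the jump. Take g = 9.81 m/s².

y₁ = 0.7552 m

Fr₂ = V₂/√(g·y₂) = 2.270/√(9.81×1.931) = 0.5216.
The Bélanger relation is symmetric: y₁/y₂ = ½[√(1 + 8Fr₂²) − 1] = ½[√3.1762 − 1] = 0.3911.
y₁ = 0.3911 × 1.931 = 0.7552 m.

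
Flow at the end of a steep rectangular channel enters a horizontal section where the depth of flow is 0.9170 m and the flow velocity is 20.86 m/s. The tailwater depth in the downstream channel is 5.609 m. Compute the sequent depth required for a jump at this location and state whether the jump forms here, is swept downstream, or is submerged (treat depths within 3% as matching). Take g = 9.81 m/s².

Fr₁ = V₁/√(g·y₁) = 20.86/√(9.81×0.9170) = 6.955.
Sequent-depth ratio: y₂/y₁ = ½[√(1 + 8Fr₁²) − 1] = ½[√387.97 − 1] = 9.349.
y₂ = 9.349 × 0.9170 = 8.573 m.
Tailwater y_tw = 5.609 m: y_tw < y₂, so the jump is swept downstream.

y₂ = 8.573 m; the jump is swept downstream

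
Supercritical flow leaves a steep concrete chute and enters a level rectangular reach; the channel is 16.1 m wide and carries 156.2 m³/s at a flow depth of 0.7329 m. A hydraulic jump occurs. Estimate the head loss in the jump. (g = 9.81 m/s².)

q = Q/b = 156.2/16.1 = 9.702 m²/s; V₁ = q/y₁ = 13.24 m/s. Fr₁ = V₁/√(g·y₁) = 4.937.
By Bélanger, y₂/y₁ = ½[√(1 + 8Fr₁²) − 1] = ½[√195.98 − 1] = 6.500.
y₂ = 6.500 × 0.7329 = 4.764 m.
V₂ = q/y₂ = 9.702/4.764 = 2.037 m/s. E₁ = y₁ + V₁²/2g = 9.664 m; E₂ = y₂ + V₂²/2g = 4.975 m. ΔE = E₁ − E₂ = 4.689 m.

ΔE = 4.689 m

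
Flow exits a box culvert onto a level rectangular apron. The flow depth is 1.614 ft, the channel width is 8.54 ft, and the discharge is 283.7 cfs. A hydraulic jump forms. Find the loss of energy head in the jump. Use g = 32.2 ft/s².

q = Q/b = 283.7/8.54 = 33.22 ft²/s; V₁ = q/y₁ = 20.58 ft/s. Fr₁ = V₁/√(g·y₁) = 2.855.
Bélanger equation: y₂/y₁ = ½[√(1 + 8Fr₁²) − 1] = ½[√66.212 − 1] = 3.569.
y₂ = 3.569 × 1.614 = 5.760 ft.
Head loss: ΔE = (y₂ − y₁)³/(4y₁y₂) = (5.760 − 1.614)³/(4×1.614×5.760) = 71.25/37.18 = 1.916 ft.

ΔE = 1.916 ft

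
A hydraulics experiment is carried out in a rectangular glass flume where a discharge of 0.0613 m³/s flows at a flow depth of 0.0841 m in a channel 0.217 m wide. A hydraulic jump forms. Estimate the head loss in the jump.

ΔE = 0.234 m

q = Q/b = 0.0613/0.217 = 0.282 m²/s; V₁ = q/y₁ = 3.36 m/s. Fr₁ = V₁/√(g·y₁) = 3.70.
Conjugate-depth relation: y₂/y₁ = ½[√(1 + 8Fr₁²) − 1] = ½[√110.4 − 1] = 4.75.
y₂ = 4.75 × 0.0841 = 0.400 m.
V₂ = q/y₂ = 0.282/0.400 = 0.707 m/s. E₁ = y₁ + V₁²/2g = 0.659 m; E₂ = y₂ + V₂²/2g = 0.425 m. ΔE = E₁ − E₂ = 0.234 m.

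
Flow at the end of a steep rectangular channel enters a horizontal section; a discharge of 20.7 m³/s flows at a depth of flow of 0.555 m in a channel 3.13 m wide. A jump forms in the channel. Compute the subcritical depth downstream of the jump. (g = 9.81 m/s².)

q = Q/b = 20.7/3.13 = 6.61 m²/s; V₁ = q/y₁ = 11.9 m/s. Fr₁ = V₁/√(g·y₁) = 5.11.
Sequent-depth ratio: y₂/y₁ = ½[√(1 + 8Fr₁²) − 1] = ½[√209.6 − 1] = 6.74.
y₂ = 6.74 × 0.555 = 3.74 m.

y₂ = 3.74 m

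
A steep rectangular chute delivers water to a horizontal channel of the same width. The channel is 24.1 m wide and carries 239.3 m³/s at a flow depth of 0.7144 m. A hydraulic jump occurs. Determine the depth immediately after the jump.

y₂ = 4.959 m

q = Q/b = 239.3/24.1 = 9.929 m²/s; V₁ = q/y₁ = 13.90 m/s. Fr₁ = V₁/√(g·y₁) = 5.250.
By Bélanger, y₂/y₁ = ½[√(1 + 8Fr₁²) − 1] = ½[√221.52 − 1] = 6.942.
y₂ = 6.942 × 0.7144 = 4.959 m.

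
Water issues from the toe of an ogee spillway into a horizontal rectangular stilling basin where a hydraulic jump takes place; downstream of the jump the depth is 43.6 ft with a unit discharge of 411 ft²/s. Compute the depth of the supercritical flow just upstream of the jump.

y₁ = 4.96 ft

V₂ = q/y₂ = 411/43.6 = 9.43 ft/s; Fr₂ = V₂/√(g·y₂) = 0.252.
The Bélanger relation is symmetric: y₁/y₂ = ½[√(1 + 8Fr₂²) − 1] = ½[√1.506 − 1] = 0.114.
y₁ = 0.114 × 43.6 = 4.96 ft.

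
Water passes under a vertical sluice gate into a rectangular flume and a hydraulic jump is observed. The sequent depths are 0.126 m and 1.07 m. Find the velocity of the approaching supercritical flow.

For a rectangular channel the momentum equation gives q² = ½·g·y₁·y₂·(y₁ + y₂) = ½×9.81×0.126×1.07×1.20 = 0.791.
q = √0.791 = 0.889 m²/s.
V₁ = q/y₁ = 0.889/0.126 = 7.06 m/s.

V₁ = 7.06 m/s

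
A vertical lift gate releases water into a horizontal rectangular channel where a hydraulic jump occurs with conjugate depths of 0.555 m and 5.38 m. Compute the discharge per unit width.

q = 9.32 m²/s

For a rectangular channel the momentum equation gives q² = ½·g·y₁·y₂·(y₁ + y₂) = ½×9.81×0.555×5.38×5.93 = 86.9.
q = √86.9 = 9.32 m²/s.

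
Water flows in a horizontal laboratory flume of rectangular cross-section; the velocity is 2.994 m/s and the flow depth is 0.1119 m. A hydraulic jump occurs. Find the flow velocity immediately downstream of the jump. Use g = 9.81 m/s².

Fr₁ = V₁/√(g·y₁) = 2.994/√(9.81×0.1119) = 2.858.
Bélanger equation: y₂/y₁ = ½[√(1 + 8Fr₁²) − 1] = ½[√66.327 − 1] = 3.572.
y₂ = 3.572 × 0.1119 = 0.3997 m.
q = V₁·y₁ = 2.994 × 0.1119 = 0.3350 m²/s.
V₂ = q/y₂ = 0.3350/0.3997 = 0.8382 m/s.

V₂ = 0.8382 m/s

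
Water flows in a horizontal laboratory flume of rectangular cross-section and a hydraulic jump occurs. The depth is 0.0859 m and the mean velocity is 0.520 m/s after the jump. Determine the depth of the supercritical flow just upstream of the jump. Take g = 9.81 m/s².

y₁ = 0.0382 m

Fr₂ = V₂/√(g·y₂) = 0.520/√(9.81×0.0859) = 0.566.
Since the conjugate-depth ratio holds either way, y₁/y₂ = ½[√(1 + 8Fr₂²) − 1] = ½[√3.567 − 1] = 0.444.
y₁ = 0.444 × 0.0859 = 0.0382 m.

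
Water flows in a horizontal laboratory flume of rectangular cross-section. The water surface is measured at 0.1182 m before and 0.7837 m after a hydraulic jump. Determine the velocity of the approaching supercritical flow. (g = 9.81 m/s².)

For a rectangular channel the momentum equation gives q² = ½·g·y₁·y₂·(y₁ + y₂) = ½×9.81×0.1182×0.7837×0.9019 = 0.4098.
q = √0.4098 = 0.6402 m²/s.
V₁ = q/y₁ = 0.6402/0.1182 = 5.416 m/s.

V₁ = 5.416 m/s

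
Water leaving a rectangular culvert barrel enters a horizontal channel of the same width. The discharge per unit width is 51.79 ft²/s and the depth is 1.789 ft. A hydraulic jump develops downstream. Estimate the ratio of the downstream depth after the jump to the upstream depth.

y₂/y₁ = 4.917

V₁ = q/y₁ = 51.79/1.789 = 28.95 ft/s. Fr₁ = V₁/√(g·y₁) = 28.95/√(32.2×1.789) = 3.814.
Bélanger equation: y₂/y₁ = ½[√(1 + 8Fr₁²) − 1] = ½[√117.38 − 1] = 4.917.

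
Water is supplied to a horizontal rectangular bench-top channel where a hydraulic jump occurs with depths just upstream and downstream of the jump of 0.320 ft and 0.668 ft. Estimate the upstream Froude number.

Fr₁ = 1.80

For a rectangular channel the momentum equation gives q² = ½·g·y₁·y₂·(y₁ + y₂) = ½×32.2×0.320×0.668×0.988 = 3.40.
q = √3.40 = 1.84 ft²/s.
V₁ = q/y₁ = 5.76 ft/s; Fr₁ = V₁/√(g·y₁) = 1.80.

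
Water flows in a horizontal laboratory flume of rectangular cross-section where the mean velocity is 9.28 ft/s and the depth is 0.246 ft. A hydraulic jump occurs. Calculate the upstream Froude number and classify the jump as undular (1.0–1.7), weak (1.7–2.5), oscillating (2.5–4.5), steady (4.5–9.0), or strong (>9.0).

Fr₁ = V₁/√(g·y₁) = 9.28/√(32.2×0.246) = 3.30.
Fr₁ = 3.30 lies in the oscillating range.

Fr₁ = 3.30; oscillating jump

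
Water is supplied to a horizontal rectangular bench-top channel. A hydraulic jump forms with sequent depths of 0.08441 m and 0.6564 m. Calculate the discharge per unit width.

q = 0.4487 m²/s

For a rectangular channel the momentum equation gives q² = ½·g·y₁·y₂·(y₁ + y₂) = ½×9.81×0.08441×0.6564×0.7408 = 0.2013.
q = √0.2013 = 0.4487 m²/s.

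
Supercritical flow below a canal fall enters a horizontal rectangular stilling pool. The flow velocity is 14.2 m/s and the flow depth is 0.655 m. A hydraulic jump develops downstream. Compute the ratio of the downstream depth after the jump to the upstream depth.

Fr₁ = V₁/√(g·y₁) = 14.2/√(9.81×0.655) = 5.60.
Conjugate-depth relation: y₂/y₁ = ½[√(1 + 8Fr₁²) − 1] = ½[√252.0 − 1] = 7.44.

y₂/y₁ = 7.44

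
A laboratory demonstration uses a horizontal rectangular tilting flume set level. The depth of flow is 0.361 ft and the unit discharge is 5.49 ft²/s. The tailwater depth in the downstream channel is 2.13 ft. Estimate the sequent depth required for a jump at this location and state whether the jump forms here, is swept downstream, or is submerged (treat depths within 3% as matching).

V₁ = q/y₁ = 5.49/0.361 = 15.2 ft/s. Fr₁ = V₁/√(g·y₁) = 15.2/√(32.2×0.361) = 4.46.
Sequent-depth ratio: y₂/y₁ = ½[√(1 + 8Fr₁²) − 1] = ½[√160.2 − 1] = 5.83.
y₂ = 5.83 × 0.361 = 2.10 ft.
Tailwater y_tw = 2.13 ft: y_tw ≈ y₂, so the jump forms here.

y₂ = 2.10 ft; the jump forms here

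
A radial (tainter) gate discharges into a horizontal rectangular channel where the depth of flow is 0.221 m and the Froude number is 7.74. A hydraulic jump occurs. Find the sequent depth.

y₂ = 2.31 m

Fr₁ = 7.74 (given).
By Bélanger, y₂/y₁ = ½[√(1 + 8Fr₁²) − 1] = ½[√480.3 − 1] = 10.5.
y₂ = 10.5 × 0.221 = 2.31 m.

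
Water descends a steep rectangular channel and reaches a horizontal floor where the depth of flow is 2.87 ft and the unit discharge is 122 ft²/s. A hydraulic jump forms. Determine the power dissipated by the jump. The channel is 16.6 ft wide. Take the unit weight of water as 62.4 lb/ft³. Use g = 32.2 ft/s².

V₁ = q/y₁ = 122/2.87 = 42.5 ft/s. Fr₁ = V₁/√(g·y₁) = 42.5/√(32.2×2.87) = 4.42.
Conjugate-depth relation: y₂/y₁ = ½[√(1 + 8Fr₁²) − 1] = ½[√157.4 − 1] = 5.77.
y₂ = 5.77 × 2.87 = 16.6 ft.
V₂ = q/y₂ = 122/16.6 = 7.36 ft/s. E₁ = y₁ + V₁²/2g = 30.9 ft; E₂ = y₂ + V₂²/2g = 17.4 ft. ΔE = E₁ − E₂ = 13.5 ft.
Q = q·b = 122 × 16.6 = 2025 cfs. P = γ·Q·ΔE/550 = 62.4 × 2025 × 13.5 / 550 = 3106 hp.

P = 3106 hp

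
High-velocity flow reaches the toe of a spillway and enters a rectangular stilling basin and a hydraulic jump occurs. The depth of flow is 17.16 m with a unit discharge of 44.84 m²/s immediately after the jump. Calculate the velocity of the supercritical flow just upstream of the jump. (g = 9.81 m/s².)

V₂ = q/y₂ = 44.84/17.16 = 2.613 m/s; Fr₂ = V₂/√(g·y₂) = 0.2014.
Since the conjugate-depth ratio holds either way, y₁/y₂ = ½[√(1 + 8Fr₂²) − 1] = ½[√1.3245 − 1] = 0.07543.
y₁ = 0.07543 × 17.16 = 1.294 m.
V₁ = q/y₁ = 44.84/1.294 = 34.64 m/s.

V₁ = 34.64 m/s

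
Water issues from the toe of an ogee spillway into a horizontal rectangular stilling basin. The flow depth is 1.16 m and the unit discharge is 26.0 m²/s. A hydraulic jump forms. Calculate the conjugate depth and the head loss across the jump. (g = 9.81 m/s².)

y₂ = 10.3 m; ΔE = 16.1 m

V₁ = q/y₁ = 26.0/1.16 = 22.4 m/s. Fr₁ = V₁/√(g·y₁) = 22.4/√(9.81×1.16) = 6.64.
Sequent-depth ratio: y₂/y₁ = ½[√(1 + 8Fr₁²) − 1] = ½[√354.2 − 1] = 8.91.
y₂ = 8.91 × 1.16 = 10.3 m.
Head loss: ΔE = (y₂ − y₁)³/(4y₁y₂) = (10.3 − 1.16)³/(4×1.16×10.3) = 772/48.0 = 16.1 m.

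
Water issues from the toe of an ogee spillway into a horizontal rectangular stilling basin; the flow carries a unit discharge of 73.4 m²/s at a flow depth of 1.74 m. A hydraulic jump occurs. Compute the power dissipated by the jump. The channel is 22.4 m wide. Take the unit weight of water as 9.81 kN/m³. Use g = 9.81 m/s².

P = 1091969 kW

V₁ = q/y₁ = 73.4/1.74 = 42.2 m/s. Fr₁ = V₁/√(g·y₁) = 42.2/√(9.81×1.74) = 10.2.
By Bélanger, y₂/y₁ = ½[√(1 + 8Fr₁²) − 1] = ½[√835.0 − 1] = 13.9.
y₂ = 13.9 × 1.74 = 24.3 m.
Head loss: ΔE = (y₂ − y₁)³/(4y₁y₂) = (24.3 − 1.74)³/(4×1.74×24.3) = 11436/169 = 67.7 m.
Q = q·b = 73.4 × 22.4 = 1644 m³/s. P = γ·Q·ΔE = 9.81 × 1644 × 67.7 = 1091969 kW.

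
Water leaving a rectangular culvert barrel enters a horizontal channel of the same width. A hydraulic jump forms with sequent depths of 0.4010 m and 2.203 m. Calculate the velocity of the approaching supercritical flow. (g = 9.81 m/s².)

V₁ = 8.377 m/s

For a rectangular channel the momentum equation gives q² = ½·g·y₁·y₂·(y₁ + y₂) = ½×9.81×0.4010×2.203×2.604 = 11.28.
q = √11.28 = 3.359 m²/s.
V₁ = q/y₁ = 3.359/0.4010 = 8.377 m/s.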